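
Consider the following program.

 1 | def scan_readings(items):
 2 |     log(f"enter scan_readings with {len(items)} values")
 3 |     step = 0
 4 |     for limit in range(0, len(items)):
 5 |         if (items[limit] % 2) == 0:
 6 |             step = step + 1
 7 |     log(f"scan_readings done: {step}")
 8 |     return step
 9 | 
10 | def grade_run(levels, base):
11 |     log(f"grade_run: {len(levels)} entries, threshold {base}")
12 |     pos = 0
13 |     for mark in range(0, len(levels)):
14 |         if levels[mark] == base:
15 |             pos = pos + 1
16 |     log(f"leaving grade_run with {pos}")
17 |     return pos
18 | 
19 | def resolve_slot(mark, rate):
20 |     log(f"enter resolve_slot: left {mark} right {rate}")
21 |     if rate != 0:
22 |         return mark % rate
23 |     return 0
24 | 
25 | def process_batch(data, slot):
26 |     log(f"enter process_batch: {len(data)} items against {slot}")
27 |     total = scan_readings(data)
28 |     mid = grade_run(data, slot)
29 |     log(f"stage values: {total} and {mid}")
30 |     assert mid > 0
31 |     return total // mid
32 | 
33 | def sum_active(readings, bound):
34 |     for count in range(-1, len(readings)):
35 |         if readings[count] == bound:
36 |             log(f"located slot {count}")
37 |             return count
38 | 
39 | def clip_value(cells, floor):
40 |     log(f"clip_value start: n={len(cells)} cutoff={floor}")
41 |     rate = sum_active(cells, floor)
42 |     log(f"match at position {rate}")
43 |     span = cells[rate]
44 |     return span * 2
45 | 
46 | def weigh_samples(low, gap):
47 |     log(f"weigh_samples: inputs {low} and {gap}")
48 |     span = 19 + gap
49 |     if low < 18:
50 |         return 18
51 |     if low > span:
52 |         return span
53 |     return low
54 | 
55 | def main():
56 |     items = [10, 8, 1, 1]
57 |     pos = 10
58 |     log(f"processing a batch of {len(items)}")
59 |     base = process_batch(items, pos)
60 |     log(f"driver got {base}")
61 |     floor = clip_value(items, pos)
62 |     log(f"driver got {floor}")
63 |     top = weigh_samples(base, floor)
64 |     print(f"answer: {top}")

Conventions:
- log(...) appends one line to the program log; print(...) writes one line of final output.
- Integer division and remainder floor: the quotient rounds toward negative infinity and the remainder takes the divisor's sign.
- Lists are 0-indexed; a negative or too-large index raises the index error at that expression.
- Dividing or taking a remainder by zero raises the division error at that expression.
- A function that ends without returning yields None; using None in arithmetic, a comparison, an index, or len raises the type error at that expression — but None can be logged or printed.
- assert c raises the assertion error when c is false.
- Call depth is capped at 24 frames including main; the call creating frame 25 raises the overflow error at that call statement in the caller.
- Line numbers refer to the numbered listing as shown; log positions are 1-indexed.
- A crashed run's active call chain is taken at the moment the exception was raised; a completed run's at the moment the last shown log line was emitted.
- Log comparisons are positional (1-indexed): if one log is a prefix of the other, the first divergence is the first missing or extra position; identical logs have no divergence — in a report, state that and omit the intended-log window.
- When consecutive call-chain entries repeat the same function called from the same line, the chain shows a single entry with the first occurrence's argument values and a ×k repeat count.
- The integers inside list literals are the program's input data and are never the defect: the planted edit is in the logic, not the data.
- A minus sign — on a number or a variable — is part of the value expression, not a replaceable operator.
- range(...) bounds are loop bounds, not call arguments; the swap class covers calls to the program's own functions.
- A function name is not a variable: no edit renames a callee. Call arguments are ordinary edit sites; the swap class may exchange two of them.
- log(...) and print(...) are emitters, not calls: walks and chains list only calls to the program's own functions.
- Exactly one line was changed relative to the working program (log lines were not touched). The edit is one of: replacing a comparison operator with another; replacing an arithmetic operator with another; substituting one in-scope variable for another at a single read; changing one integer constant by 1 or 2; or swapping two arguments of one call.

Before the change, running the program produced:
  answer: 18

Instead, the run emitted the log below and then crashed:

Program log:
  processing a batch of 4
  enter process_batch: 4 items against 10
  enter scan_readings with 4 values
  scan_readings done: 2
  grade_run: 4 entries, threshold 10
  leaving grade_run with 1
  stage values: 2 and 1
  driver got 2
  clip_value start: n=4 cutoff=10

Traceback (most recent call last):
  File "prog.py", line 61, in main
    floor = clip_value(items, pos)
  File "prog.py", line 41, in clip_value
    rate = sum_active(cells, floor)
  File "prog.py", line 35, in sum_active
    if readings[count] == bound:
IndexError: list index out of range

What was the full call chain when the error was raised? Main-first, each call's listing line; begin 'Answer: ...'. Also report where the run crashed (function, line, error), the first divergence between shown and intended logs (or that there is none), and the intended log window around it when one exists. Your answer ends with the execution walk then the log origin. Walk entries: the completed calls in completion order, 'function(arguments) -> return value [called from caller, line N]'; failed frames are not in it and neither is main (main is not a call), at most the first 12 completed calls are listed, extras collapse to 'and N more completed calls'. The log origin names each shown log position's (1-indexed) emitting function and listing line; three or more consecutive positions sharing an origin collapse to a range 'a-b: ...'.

Answer: main -> clip_value (called at line 61) -> sum_active (called at line 41).
The tell: A complete run would log 'located slot 0' next, but this one stopped at 9 lines.
Crash: sum_active, line 35, IndexError.
First divergence: position 10; the shown log stops at 9 lines while the working version next logs 'located slot 0'.
Intended log window:
  8: driver got 2
  9: clip_value start: n=4 cutoff=10
  10: located slot 0
  11: match at position 0
Execution walk:
  scan_readings([10, 8, 1, 1]) -> 2  [called from process_batch, line 27]
  grade_run([10, 8, 1, 1], 10) -> 1  [called from process_batch, line 28]
  process_batch([10, 8, 1, 1], 10) -> 2  [called from main, line 59]
Log origins:
  1 — main, line 58
  2 — process_batch, line 26
  3 — scan_readings, line 2
  4 — scan_readings, line 7
  5 — grade_run, line 11
  6 — grade_run, line 16
  7 — process_batch, line 29
  8 — main, line 60
  9 — clip_value, line 40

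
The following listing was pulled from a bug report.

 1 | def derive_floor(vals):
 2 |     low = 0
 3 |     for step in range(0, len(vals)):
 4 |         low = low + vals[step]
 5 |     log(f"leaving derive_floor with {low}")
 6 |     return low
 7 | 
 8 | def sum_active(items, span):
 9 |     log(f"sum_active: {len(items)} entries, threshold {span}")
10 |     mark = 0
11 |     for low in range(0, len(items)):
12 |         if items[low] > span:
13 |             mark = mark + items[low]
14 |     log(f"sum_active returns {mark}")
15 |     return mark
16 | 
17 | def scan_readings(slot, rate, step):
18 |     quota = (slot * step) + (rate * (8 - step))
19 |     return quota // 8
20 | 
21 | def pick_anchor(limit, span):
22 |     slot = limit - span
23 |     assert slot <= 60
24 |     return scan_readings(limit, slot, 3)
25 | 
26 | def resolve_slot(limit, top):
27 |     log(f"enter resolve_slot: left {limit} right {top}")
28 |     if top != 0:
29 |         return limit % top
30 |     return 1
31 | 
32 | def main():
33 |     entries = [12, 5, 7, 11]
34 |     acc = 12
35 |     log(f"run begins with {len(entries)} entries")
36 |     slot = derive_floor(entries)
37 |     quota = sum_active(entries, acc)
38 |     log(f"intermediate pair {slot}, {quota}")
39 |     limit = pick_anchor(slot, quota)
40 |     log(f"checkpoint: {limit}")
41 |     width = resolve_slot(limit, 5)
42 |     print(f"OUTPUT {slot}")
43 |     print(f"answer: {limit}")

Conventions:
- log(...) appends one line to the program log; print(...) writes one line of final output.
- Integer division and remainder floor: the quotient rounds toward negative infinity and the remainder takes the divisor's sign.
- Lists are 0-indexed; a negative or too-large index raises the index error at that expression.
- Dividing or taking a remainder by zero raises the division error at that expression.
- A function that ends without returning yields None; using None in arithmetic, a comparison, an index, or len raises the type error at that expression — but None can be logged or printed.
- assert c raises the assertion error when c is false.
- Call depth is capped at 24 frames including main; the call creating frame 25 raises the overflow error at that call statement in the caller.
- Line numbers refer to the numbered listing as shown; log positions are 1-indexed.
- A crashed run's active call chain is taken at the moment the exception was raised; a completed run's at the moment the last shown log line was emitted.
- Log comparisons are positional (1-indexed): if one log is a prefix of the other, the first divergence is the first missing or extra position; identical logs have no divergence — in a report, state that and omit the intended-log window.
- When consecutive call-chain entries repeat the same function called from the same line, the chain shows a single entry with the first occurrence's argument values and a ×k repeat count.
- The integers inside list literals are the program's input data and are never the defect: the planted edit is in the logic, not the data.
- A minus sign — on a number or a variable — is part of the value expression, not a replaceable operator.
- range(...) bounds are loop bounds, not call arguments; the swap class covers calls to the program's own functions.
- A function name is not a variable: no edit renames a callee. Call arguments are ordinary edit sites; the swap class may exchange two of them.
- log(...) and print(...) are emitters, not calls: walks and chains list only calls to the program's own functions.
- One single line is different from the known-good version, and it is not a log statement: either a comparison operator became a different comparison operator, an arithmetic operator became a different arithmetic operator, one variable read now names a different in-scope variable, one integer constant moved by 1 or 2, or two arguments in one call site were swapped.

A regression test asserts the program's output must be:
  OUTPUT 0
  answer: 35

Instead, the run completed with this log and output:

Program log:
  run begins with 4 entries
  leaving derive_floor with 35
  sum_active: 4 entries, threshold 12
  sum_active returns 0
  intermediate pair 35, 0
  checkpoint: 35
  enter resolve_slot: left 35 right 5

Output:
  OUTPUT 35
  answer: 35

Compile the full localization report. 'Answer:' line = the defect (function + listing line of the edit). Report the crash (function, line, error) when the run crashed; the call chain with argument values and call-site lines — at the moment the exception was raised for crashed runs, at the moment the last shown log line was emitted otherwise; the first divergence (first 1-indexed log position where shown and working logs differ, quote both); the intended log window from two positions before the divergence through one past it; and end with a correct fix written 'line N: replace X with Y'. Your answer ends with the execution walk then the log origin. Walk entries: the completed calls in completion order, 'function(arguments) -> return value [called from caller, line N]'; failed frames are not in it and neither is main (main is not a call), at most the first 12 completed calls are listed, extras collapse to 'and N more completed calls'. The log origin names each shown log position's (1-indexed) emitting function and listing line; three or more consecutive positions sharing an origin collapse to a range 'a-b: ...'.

Answer: the defect is in main at line 42.
Key observation: Nothing in the log betrays the bug — only the output does.
Call chain: main -> resolve_slot(35, 5) (called at line 41).
First divergence: none; the two logs match at every position.
Execution walk:
  derive_floor([12, 5, 7, 11]) -> 35  [called from main, line 36]
  sum_active([12, 5, 7, 11], 12) -> 0  [called from main, line 37]
  scan_readings(35, 35, 3) -> 35  [called from pick_anchor, line 24]
  pick_anchor(35, 0) -> 35  [called from main, line 39]
  resolve_slot(35, 5) -> 0  [called from main, line 41]
Log origin:
  1: logged in main at line 35
  2: logged in derive_floor at line 5
  3: logged in sum_active at line 9
  4: logged in sum_active at line 14
  5: logged in main at line 38
  6: logged in main at line 40
  7: logged in resolve_slot at line 27
A correct fix: line 42: replace `slot` with `width`.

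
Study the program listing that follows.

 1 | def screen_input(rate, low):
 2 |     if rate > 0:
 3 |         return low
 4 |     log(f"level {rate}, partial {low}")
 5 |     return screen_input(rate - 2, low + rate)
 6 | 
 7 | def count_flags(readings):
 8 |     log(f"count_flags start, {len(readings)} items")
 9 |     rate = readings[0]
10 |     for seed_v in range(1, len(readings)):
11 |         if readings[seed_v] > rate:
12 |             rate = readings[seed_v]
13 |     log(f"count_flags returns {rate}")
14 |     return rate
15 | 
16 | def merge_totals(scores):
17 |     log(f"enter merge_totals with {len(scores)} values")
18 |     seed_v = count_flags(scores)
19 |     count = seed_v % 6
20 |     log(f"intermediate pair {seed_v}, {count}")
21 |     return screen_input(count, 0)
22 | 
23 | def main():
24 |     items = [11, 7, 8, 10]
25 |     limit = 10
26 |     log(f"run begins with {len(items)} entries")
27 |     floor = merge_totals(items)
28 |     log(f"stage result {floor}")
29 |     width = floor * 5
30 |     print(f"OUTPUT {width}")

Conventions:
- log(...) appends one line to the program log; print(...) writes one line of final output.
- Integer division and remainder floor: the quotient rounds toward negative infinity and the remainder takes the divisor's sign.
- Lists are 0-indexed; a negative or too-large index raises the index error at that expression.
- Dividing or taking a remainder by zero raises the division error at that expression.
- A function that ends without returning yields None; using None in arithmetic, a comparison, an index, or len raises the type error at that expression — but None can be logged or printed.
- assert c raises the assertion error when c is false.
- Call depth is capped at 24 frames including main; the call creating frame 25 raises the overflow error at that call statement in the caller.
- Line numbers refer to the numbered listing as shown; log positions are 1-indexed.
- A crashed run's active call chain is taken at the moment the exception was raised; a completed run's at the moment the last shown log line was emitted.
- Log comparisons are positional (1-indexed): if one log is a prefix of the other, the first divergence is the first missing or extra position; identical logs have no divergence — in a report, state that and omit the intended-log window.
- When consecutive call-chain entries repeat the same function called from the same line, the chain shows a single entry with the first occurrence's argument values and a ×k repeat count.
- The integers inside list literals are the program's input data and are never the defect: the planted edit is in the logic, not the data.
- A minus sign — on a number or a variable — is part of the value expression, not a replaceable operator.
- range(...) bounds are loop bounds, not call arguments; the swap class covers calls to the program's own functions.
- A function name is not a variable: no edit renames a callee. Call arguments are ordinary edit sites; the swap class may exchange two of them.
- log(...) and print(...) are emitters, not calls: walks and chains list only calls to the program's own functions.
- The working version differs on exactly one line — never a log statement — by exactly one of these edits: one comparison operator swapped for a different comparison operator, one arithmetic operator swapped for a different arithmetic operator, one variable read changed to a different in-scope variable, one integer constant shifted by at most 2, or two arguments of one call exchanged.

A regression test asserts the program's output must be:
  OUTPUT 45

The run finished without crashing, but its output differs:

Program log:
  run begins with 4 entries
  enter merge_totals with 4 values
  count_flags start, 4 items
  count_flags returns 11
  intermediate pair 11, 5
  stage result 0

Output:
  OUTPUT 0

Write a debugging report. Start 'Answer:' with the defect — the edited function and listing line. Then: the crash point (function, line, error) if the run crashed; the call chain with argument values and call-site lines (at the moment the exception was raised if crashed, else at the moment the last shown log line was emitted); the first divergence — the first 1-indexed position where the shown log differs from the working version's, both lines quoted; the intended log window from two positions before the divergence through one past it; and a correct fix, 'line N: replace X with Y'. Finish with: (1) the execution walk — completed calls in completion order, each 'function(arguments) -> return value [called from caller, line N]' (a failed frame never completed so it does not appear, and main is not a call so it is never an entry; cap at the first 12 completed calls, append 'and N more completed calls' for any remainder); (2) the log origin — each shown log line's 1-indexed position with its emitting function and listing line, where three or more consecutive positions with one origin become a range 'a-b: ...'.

Answer: the defect is in screen_input at line 2.
Key fact: At log position 6 the runs split — shown 'stage result 0', but the working version logs 'level 5, partial 0'.
Call chain: main.
First divergence: position 6 — shown 'stage result 0', intended 'level 5, partial 0'.
Intended log window:
  4: count_flags returns 11
  5: intermediate pair 11, 5
  6: level 5, partial 0
  7: level 3, partial 5
Execution walk:
  count_flags([11, 7, 8, 10]) -> 11  [called from merge_totals, line 18]
  screen_input(5, 0) -> 0  [called from merge_totals, line 21]
  merge_totals([11, 7, 8, 10]) -> 0  [called from main, line 27]
Log origin:
  1: emitted by main (line 26)
  2: emitted by merge_totals (line 17)
  3: emitted by count_flags (line 8)
  4: emitted by count_flags (line 13)
  5: emitted by merge_totals (line 20)
  6: emitted by main (line 28)
A correct fix: line 2: replace `>` with `<=`.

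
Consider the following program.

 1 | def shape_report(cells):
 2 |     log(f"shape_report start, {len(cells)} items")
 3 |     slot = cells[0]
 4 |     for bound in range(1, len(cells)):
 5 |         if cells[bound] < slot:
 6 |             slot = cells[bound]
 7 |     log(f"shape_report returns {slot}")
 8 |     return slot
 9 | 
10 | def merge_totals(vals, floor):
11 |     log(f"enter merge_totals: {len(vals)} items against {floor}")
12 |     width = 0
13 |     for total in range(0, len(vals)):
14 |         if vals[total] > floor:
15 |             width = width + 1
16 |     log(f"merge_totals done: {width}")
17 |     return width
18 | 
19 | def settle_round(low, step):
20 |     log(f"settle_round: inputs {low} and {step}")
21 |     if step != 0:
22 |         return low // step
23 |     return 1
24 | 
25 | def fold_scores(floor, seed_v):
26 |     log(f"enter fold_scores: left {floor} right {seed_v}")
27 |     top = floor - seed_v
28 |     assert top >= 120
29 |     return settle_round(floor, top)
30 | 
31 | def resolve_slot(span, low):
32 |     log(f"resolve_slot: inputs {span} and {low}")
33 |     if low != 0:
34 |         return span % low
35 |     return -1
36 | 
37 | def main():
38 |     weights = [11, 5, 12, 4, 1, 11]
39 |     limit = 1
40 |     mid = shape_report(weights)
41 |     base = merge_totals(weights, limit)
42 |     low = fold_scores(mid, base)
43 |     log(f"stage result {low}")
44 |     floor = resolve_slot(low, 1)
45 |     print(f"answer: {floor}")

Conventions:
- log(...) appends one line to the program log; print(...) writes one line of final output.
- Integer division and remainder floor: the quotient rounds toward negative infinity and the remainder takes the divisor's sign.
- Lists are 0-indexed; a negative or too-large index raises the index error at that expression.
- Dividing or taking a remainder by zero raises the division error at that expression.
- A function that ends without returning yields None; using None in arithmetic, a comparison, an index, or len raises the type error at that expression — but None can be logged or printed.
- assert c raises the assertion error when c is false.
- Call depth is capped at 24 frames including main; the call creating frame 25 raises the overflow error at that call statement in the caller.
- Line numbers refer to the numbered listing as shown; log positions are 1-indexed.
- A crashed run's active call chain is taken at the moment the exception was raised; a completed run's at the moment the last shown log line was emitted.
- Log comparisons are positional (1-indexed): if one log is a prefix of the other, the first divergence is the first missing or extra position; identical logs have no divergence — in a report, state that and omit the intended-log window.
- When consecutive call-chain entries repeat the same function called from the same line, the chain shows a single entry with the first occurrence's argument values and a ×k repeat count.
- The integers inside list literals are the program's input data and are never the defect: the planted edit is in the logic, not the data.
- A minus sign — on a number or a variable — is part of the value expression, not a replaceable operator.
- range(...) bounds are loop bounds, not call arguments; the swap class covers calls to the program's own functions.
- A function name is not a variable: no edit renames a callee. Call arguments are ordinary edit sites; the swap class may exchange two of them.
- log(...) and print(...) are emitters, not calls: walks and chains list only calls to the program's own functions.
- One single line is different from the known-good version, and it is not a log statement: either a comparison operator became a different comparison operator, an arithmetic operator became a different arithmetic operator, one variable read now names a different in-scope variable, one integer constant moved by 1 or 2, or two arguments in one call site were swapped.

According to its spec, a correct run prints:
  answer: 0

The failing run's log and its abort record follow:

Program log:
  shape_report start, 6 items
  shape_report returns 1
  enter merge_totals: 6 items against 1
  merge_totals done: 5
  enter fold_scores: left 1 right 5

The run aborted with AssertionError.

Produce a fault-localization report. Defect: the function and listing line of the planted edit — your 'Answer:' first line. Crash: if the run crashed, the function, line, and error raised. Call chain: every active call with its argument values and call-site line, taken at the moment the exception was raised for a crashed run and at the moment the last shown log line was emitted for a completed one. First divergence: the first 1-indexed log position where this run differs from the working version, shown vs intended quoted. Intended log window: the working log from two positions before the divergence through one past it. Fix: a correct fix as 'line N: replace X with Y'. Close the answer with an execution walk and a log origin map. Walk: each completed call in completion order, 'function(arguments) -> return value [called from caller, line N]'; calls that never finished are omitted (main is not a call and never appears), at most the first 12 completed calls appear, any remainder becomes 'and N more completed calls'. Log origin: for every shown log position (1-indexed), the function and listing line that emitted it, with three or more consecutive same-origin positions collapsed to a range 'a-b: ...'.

Answer: the defect is in fold_scores at line 28.
The tell: Only 5 log lines were emitted before the run died; the intended continuation was 'settle_round: inputs 1 and -4'.
Crash: fold_scores, line 28, AssertionError.
Call chain: main -> fold_scores(1, 5) (called at line 42).
First divergence: position 6 (shown log ended at 5 lines; the working version continues: 'settle_round: inputs 1 and -4').
Intended log window:
  4: merge_totals done: 5
  5: enter fold_scores: left 1 right 5
  6: settle_round: inputs 1 and -4
  7: stage result -1
Execution walk:
  shape_report([11, 5, 12, 4, 1, 11]) -> 1  [called from main, line 40]
  merge_totals([11, 5, 12, 4, 1, 11], 1) -> 5  [called from main, line 41]
Log origins:
  1 — shape_report, line 2
  2 — shape_report, line 7
  3 — merge_totals, line 11
  4 — merge_totals, line 16
  5 — fold_scores, line 26
A correct fix: line 28: replace `>=` with `<=`.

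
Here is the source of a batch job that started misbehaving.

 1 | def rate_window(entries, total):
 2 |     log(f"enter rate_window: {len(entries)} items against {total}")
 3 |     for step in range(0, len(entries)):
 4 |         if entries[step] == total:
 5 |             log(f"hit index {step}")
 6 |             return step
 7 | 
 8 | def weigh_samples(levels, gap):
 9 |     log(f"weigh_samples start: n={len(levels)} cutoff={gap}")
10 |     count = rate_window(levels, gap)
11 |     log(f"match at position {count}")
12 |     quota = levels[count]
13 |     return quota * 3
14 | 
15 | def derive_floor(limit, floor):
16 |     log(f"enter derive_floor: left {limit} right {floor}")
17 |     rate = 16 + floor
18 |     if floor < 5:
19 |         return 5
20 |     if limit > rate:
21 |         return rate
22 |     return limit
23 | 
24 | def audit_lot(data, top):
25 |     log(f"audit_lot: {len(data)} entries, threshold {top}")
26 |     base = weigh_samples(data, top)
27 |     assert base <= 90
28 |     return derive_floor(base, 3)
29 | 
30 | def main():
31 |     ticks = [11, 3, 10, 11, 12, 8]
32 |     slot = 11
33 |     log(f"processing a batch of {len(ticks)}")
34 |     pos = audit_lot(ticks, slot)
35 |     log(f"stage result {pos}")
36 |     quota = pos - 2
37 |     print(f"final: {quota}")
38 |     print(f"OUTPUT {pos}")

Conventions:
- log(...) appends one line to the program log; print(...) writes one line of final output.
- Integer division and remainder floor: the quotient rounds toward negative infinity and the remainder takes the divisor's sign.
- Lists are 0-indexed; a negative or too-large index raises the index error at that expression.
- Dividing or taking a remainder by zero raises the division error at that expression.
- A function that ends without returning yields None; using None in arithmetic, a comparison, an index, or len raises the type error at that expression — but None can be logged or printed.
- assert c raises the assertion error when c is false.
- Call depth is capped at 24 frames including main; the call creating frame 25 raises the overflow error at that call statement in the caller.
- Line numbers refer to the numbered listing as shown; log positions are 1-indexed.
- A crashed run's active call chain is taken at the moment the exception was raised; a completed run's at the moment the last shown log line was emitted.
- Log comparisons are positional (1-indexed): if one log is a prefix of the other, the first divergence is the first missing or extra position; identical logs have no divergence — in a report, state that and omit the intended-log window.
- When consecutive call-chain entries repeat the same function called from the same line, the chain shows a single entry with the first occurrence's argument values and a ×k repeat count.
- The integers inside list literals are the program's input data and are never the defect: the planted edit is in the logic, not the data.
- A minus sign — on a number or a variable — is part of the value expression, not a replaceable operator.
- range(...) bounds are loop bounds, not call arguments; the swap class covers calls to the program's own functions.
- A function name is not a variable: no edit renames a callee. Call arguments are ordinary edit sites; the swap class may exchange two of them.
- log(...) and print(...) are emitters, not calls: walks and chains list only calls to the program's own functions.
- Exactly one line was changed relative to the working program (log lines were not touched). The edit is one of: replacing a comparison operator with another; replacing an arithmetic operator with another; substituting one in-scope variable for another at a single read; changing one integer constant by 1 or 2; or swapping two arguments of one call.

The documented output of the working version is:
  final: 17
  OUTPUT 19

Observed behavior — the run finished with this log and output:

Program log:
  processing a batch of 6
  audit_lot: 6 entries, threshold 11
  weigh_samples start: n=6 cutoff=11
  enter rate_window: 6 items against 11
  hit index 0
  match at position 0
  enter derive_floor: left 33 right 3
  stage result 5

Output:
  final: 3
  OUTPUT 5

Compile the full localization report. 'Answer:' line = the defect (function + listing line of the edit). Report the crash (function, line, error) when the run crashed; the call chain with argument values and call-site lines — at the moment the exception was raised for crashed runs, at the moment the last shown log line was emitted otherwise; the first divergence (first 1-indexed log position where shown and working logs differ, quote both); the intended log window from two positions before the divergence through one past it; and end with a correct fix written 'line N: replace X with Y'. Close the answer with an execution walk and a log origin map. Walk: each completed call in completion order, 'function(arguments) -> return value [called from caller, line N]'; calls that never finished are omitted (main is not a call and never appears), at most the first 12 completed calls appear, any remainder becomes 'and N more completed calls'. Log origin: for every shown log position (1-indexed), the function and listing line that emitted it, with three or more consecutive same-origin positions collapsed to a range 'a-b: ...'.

Answer: the defect is in derive_floor at line 18.
Key fact: The earliest visible damage is log position 8 — 'stage result 5' rather than the intended 'stage result 19'.
Call chain: main.
First divergence: position 8; shown 'stage result 5' vs intended 'stage result 19'.
Intended log window:
  6: match at position 0
  7: enter derive_floor: left 33 right 3
  8: stage result 19
Execution walk:
  rate_window([11, 3, 10, 11, 12, 8], 11) -> 0  [called from weigh_samples, line 10]
  weigh_samples([11, 3, 10, 11, 12, 8], 11) -> 33  [called from audit_lot, line 26]
  derive_floor(33, 3) -> 5  [called from audit_lot, line 28]
  audit_lot([11, 3, 10, 11, 12, 8], 11) -> 5  [called from main, line 34]
Origin of each log line:
  1 — main, line 33
  2 — audit_lot, line 25
  3 — weigh_samples, line 9
  4 — rate_window, line 2
  5 — rate_window, line 5
  6 — weigh_samples, line 11
  7 — derive_floor, line 16
  8 — main, line 35
A correct fix: line 18: replace `floor` with `limit`.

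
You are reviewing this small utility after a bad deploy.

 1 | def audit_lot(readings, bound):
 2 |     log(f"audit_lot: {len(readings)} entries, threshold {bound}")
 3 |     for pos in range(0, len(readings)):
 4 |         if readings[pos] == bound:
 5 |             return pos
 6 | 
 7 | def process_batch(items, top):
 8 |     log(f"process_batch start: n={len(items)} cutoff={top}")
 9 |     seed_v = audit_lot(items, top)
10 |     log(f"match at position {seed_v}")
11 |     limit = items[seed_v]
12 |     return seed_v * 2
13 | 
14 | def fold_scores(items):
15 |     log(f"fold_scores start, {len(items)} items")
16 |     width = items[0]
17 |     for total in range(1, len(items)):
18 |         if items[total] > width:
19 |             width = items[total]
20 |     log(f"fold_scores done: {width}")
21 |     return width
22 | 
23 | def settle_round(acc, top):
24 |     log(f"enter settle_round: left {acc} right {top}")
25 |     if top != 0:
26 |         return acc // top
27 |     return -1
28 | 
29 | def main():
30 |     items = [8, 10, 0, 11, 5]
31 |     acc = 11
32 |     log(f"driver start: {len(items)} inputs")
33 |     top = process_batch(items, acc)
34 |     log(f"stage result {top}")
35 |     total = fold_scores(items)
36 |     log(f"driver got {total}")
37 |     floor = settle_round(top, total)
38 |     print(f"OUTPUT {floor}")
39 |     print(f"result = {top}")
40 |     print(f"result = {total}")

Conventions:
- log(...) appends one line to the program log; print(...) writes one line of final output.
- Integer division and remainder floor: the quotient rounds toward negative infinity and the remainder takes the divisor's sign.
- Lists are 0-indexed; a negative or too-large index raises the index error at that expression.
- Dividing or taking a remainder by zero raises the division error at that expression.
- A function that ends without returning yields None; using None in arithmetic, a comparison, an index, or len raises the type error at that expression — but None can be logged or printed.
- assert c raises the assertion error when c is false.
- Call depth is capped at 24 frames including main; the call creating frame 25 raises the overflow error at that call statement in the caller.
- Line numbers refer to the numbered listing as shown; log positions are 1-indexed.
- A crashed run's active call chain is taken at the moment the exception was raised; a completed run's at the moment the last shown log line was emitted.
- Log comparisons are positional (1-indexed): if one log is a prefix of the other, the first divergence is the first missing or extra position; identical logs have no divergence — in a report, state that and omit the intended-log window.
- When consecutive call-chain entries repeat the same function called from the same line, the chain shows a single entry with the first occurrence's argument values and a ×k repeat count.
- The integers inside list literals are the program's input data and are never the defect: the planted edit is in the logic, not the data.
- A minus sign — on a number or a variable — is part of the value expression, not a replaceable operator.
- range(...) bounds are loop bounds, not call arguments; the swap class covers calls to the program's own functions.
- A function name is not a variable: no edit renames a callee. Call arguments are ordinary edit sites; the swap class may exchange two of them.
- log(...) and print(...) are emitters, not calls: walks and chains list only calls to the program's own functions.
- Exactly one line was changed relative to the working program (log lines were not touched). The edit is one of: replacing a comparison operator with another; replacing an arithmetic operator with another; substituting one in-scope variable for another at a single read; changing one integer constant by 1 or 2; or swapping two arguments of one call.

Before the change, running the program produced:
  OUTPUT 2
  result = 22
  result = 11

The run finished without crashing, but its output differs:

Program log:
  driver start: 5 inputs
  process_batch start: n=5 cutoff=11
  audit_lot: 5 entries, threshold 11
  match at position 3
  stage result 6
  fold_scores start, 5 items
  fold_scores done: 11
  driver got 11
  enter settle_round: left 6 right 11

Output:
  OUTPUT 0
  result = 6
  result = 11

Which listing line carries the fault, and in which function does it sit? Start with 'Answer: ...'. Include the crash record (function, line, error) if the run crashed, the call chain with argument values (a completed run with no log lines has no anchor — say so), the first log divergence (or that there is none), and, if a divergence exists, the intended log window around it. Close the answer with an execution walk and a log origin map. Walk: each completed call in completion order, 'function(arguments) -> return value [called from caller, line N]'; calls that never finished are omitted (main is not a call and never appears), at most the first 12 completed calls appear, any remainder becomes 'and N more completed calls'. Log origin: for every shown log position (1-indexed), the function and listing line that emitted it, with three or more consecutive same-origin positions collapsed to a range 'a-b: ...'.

Answer: the defect is in process_batch at line 12.
The tell: At log position 5 the runs split — shown 'stage result 6', but the working version logs 'stage result 22'.
Call chain: main -> settle_round(6, 11) (called at line 37).
First divergence: position 5 — the shown line 'stage result 6' should read 'stage result 22'.
Intended log window:
  3: audit_lot: 5 entries, threshold 11
  4: match at position 3
  5: stage result 22
  6: fold_scores start, 5 items
Execution walk:
  audit_lot([8, 10, 0, 11, 5], 11) -> 3  [called from process_batch, line 9]
  process_batch([8, 10, 0, 11, 5], 11) -> 6  [called from main, line 33]
  fold_scores([8, 10, 0, 11, 5]) -> 11  [called from main, line 35]
  settle_round(6, 11) -> 0  [called from main, line 37]
Origin of each log line:
  1: logged in main at line 32
  2: logged in process_batch at line 8
  3: logged in audit_lot at line 2
  4: logged in process_batch at line 10
  5: logged in main at line 34
  6: logged in fold_scores at line 15
  7: logged in fold_scores at line 20
  8: logged in main at line 36
  9: logged in settle_round at line 24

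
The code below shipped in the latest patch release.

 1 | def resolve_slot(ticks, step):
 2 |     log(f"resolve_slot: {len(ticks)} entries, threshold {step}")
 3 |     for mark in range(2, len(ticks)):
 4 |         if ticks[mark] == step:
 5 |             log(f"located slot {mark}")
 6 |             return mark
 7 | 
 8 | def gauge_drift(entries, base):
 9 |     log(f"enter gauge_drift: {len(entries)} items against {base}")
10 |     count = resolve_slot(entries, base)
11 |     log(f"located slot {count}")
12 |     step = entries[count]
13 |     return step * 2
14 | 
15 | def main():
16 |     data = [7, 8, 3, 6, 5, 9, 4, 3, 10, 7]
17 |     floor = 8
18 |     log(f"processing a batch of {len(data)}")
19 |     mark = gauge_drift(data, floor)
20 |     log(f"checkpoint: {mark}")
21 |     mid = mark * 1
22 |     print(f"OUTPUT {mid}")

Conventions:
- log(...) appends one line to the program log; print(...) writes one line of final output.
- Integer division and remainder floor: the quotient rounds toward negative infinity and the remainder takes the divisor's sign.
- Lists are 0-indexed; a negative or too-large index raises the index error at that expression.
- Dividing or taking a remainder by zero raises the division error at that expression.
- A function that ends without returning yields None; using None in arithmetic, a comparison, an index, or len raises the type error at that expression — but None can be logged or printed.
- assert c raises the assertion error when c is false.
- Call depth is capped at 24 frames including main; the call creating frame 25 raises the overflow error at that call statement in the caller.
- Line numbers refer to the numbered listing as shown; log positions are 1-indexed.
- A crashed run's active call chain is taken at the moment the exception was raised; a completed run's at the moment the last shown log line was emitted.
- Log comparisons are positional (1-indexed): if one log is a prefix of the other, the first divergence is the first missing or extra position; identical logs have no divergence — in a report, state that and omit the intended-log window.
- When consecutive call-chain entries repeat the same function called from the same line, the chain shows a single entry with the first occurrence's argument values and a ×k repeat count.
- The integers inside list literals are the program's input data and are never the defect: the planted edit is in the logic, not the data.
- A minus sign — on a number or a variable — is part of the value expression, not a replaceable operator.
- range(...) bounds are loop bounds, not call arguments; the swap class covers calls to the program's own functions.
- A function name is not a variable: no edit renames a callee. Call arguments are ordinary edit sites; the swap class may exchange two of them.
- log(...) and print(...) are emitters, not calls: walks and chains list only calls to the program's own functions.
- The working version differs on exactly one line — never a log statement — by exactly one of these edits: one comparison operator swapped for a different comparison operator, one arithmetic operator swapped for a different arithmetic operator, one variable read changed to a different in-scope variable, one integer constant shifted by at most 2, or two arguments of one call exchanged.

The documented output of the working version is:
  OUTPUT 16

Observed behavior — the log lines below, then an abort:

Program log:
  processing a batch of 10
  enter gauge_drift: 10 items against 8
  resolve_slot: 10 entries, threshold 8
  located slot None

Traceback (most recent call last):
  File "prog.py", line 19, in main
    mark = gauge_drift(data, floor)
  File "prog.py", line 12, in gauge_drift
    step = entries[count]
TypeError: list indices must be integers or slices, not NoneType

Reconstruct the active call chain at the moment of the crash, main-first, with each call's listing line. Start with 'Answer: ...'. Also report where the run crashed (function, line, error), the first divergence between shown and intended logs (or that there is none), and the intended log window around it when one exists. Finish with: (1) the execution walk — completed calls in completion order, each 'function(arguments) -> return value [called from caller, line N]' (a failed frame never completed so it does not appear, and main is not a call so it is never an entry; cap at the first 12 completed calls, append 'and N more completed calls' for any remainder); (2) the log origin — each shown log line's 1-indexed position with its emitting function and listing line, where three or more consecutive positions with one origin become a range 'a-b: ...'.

Answer: main -> gauge_drift (called at line 19).
The tell: At log position 4 the runs split — shown 'located slot None', but the working version logs 'located slot 1'.
Crash: gauge_drift, line 12, TypeError.
First divergence: position 4; shown 'located slot None' vs intended 'located slot 1'.
Intended log window:
  2: enter gauge_drift: 10 items against 8
  3: resolve_slot: 10 entries, threshold 8
  4: located slot 1
  5: located slot 1
Execution walk:
  resolve_slot([7, 8, 3, 6, 5, 9, 4, 3, 10, 7], 8) -> None  [called from gauge_drift, line 10]
Origin of each log line:
  1: from main, line 18
  2: from gauge_drift, line 9
  3: from resolve_slot, line 2
  4: from gauge_drift, line 11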